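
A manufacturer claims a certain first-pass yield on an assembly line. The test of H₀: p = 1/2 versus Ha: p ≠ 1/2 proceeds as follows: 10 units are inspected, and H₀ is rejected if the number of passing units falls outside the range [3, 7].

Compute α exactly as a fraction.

Under H₀, Y ~ Binomial(10, 1/2); α is the probability of landing in either tail, P(Y ≤ 2) + P(Y ≥ 8).
By symmetry, α = 2·P(Y ≤ 2) = 2·(1 + 10 + 45)/1024 = 112/1024 = 7/64.

7/64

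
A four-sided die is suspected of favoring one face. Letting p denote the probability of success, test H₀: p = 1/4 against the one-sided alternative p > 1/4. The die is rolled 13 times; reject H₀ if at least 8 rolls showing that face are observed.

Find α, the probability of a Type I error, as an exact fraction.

The Type I error probability is α = P(S ≥ 8) computed under H₀, where S ~ Binomial(13, 1/4).
Summing C(13,j)(1/4)^j(3/4)^{13−j} for j = 8,…,13 gives 23695/4194304.

23695/4194304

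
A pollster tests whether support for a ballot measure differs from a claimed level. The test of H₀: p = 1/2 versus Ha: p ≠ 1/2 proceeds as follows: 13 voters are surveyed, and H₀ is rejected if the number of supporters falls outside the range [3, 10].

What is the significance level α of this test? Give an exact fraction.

Under H₀, Y ~ Binomial(13, 1/2); α is the probability of landing in either tail, P(Y ≤ 2) + P(Y ≥ 11).
Each tail has probability (1 + 13 + 78)/8192; doubling gives α = 184/8192 = 23/1024.

23/1024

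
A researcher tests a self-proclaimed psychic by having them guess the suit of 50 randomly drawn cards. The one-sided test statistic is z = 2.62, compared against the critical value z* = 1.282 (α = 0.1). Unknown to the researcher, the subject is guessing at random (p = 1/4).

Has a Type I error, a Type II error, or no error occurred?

The conventional null hypothesis is that the subject is guessing at random (p = 1/4).
Since z = 2.62 > z* = 1.282, H₀ is rejected.
H₀ is true (actually the subject is guessing at random (p = 1/4)).
Rejecting a true H₀ is a Type I error.

Type I error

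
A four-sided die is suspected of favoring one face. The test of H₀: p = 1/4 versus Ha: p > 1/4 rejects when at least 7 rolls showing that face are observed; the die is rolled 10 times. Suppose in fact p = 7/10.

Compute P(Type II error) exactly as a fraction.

β = P(fail to reject H₀ | Ha true) = P(S ≤ 6 | p = 7/10), S ~ Binomial(10, 7/10).
Equivalently, β = 1 − P(S ≥ 7) = 218993301/625000000.

218993301/625000000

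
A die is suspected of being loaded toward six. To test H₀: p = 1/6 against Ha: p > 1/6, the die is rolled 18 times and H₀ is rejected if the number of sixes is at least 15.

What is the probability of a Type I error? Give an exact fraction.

26479/25389989167104

Under H₀, K ~ Binomial(18, 1/6), and α = P(K ≥ 15).
P(K ≥ 15) = Σ_{j=15}^{18} C(18,j)·(1/6)^j·(5/6)^{18-j} = 26479/25389989167104.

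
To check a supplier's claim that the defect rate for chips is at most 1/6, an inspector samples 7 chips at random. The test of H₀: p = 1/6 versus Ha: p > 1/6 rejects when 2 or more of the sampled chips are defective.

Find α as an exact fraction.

7703/23328

α = P(reject H₀ | H₀ true) = P(X ≥ 2 | p = 1/6), X ~ Binomial(7, 1/6).
Computing the lower-tail complement: 1 − 15625/23328 = 7703/23328.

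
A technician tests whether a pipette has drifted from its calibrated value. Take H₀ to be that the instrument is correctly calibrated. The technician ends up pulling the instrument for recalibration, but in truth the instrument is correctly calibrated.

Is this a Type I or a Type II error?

Type I error

'Pulling the instrument for recalibration' corresponds to rejecting H₀.
H₀ was rejected but H₀ is true — a Type I error (false positive).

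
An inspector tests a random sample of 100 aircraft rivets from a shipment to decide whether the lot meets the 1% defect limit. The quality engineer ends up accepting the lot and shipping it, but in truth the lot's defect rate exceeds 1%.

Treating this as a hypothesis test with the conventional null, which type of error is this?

The null hypothesis here is that the lot's defect rate is 1% (within specification).
'Accepting the lot and shipping it' corresponds to failing to reject H₀.
H₀ was not rejected but H₀ is false — a Type II error (false negative).

Type II error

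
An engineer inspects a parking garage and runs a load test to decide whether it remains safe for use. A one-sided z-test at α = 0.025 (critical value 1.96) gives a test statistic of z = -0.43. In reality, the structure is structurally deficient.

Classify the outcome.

The conventional null hypothesis is that the structure meets the required load capacity (safe).
Since z = -0.43 ≤ z* = 1.96, H₀ is not rejected.
H₀ is false (actually the structure is structurally deficient).
Failing to reject a false H₀ is a Type II error.

Type II error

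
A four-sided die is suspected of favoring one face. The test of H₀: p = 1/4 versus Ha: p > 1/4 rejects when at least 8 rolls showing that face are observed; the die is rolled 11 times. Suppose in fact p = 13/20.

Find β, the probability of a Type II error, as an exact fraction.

Under the alternative p = 13/20, S ~ Binomial(11, 13/20); β is the probability the test does not reject, P(S < 8).
Adding the binomial probabilities P(S=0)+…+P(S=7) at p = 13/20 gives 2941183244209/5120000000000.

2941183244209/5120000000000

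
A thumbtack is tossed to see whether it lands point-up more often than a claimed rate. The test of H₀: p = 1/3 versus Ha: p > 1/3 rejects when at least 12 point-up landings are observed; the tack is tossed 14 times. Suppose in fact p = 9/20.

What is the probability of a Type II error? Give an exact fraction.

817437922121895041/819200000000000000

A Type II error is failing to reject when Ha holds: with p = 9/20, β = P(X ≤ 11).
Equivalently, β = 1 − P(X ≥ 12) = 817437922121895041/819200000000000000.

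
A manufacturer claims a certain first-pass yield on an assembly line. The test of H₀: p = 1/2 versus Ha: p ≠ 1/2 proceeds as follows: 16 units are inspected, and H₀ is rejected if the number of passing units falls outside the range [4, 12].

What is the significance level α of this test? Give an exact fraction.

697/32768

Under H₀, S ~ Binomial(16, 1/2); α is the probability of landing in either tail, P(S ≤ 3) + P(S ≥ 13).
The two tails are symmetric, so α = 2·(1 + 16 + 120 + 560)/2^16 = 1394/65536 = 697/32768.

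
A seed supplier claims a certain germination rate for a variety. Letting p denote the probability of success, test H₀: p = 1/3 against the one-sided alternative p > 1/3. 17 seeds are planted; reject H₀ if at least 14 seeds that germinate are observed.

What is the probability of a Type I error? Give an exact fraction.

The Type I error probability is α = P(K ≥ 14) computed under H₀, where K ~ Binomial(17, 1/3).
Summing C(17,j)(1/3)^j(2/3)^{17−j} for j = 14,…,17 gives 6019/129140163.

6019/129140163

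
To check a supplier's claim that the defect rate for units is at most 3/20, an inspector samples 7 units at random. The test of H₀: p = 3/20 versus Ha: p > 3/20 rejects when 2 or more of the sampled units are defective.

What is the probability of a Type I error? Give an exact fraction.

The significance level is the probability, assuming p = 3/20, of seeing 2 or more defectives in 7 draws.
Via the complement, α = 1 − Σ_{j=0}^{1} C(7,j)(3/20)^j(17/20)^{7-j} = 181386189/640000000.

181386189/640000000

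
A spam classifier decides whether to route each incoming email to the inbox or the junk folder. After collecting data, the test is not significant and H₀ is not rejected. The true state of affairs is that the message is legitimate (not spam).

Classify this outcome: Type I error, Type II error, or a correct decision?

The conventional null hypothesis here is that the message is legitimate (not spam).
The test retained a true H₀ — the decision matches the true state.

Neither — the decision is correct.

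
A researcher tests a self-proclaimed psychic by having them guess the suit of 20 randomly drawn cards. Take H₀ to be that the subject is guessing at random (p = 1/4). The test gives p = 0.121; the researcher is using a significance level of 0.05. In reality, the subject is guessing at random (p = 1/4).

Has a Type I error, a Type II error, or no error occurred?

No error (correct decision).

Since p = 0.121 ≥ α = 0.05, H₀ is not rejected.
H₀ is true (actually the subject is guessing at random (p = 1/4)).
The decision matches the true state — no error.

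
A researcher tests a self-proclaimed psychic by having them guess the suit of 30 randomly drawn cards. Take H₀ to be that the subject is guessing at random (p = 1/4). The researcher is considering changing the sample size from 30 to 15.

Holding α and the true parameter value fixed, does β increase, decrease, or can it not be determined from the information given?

It increases.

With less data the test statistic is noisier; under Ha, more outcomes land inside the acceptance region.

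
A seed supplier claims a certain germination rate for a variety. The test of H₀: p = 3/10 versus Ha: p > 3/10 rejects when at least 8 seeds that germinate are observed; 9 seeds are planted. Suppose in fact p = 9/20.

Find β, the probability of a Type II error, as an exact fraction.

β = P(fail to reject H₀ | Ha true) = P(S ≤ 7 | p = 9/20), S ~ Binomial(9, 9/20).
Equivalently, β = 1 − P(S ≥ 8) = 126837738533/128000000000.

126837738533/128000000000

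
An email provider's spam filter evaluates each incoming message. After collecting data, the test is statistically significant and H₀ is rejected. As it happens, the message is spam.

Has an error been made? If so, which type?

Neither — the decision is correct.

The conventional null hypothesis here is that the message is legitimate (not spam).
The test rejected a false H₀ — the decision matches the true state.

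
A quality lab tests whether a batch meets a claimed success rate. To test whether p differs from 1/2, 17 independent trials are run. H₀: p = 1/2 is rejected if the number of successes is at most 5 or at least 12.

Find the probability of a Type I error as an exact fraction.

The significance level is the null-hypothesis probability of the rejection region {≤5} ∪ {≥12}.
The two tails are symmetric, so α = 2·(1 + 17 + 136 + 680 + 2380 + 6188)/2^17 = 18804/131072 = 4701/32768.

4701/32768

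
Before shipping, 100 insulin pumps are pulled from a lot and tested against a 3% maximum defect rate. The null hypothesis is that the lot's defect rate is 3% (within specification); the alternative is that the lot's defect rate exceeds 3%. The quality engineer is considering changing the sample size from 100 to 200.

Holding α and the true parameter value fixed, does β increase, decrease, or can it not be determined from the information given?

It decreases.

A larger sample reduces the standard error, pulling the sampling distribution under Ha further from the non-rejection region.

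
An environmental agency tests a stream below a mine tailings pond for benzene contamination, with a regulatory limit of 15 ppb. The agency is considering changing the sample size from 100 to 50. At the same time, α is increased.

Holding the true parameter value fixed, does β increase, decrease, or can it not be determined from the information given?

Cannot be determined from the information given.

The first change alone would make β increase; the second alone would make β decrease. Which effect dominates depends on the magnitudes, which are not given.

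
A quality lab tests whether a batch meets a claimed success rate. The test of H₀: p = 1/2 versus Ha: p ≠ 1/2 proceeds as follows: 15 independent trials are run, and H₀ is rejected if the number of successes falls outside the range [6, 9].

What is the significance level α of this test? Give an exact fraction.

The significance level is the null-hypothesis probability of the rejection region {≤5} ∪ {≥10}.
By symmetry, α = 2·P(K ≤ 5) = 2·(1 + 15 + 105 + 455 + 1365 + 3003)/32768 = 9888/32768 = 309/1024.

309/1024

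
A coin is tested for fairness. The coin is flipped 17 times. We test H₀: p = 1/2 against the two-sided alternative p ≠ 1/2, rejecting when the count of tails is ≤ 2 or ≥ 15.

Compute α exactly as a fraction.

77/32768

α = P(Y ≤ 2 or Y ≥ 15 | p = 1/2), Y ~ Binomial(17, 1/2).
The two tails are symmetric, so α = 2·(1 + 17 + 136)/2^17 = 308/131072 = 77/32768.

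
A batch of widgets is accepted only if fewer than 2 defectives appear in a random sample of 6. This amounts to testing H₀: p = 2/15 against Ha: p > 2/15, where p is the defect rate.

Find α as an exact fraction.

α = P(reject H₀ | H₀ true) = P(X ≥ 2 | p = 2/15), X ~ Binomial(6, 2/15).
Computing the lower-tail complement: 1 − 371293/455625 = 84332/455625.

84332/455625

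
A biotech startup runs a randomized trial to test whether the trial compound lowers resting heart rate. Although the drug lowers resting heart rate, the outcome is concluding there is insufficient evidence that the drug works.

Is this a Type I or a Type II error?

The null hypothesis here is that the drug has no effect on resting heart rate.
'Concluding there is insufficient evidence that the drug works' corresponds to failing to reject H₀.
H₀ was not rejected but H₀ is false — a Type II error (false negative).

Type II error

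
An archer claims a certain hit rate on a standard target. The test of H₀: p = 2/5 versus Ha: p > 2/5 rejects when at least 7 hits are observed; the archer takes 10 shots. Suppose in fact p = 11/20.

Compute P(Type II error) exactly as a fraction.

1878942860721/2560000000000

β = P(fail to reject H₀ | Ha true) = P(S ≤ 6 | p = 11/20), S ~ Binomial(10, 11/20).
Summing C(10,j)·(11/20)^j·(9/20)^{10-j} for j = 0..6 gives 1878942860721/2560000000000.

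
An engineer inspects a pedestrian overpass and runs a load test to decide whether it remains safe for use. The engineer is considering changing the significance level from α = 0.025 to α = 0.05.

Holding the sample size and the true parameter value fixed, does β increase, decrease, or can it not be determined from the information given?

It decreases.

A larger α widens the rejection region, so when the alternative is true more outcomes lead to rejection — failing to reject becomes less likely.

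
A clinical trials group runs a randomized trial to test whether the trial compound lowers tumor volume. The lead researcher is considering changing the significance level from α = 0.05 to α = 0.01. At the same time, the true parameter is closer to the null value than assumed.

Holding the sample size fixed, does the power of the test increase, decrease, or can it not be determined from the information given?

It decreases.

Tightening α shrinks the rejection region. When Ha holds, fewer sample outcomes clear the stricter threshold, so more fall in the acceptance region. When the true parameter is near the null value, the test has a harder time distinguishing Ha from H₀. Both changes push β in the same direction.
Since power = 1 − β and β increases, power decreases.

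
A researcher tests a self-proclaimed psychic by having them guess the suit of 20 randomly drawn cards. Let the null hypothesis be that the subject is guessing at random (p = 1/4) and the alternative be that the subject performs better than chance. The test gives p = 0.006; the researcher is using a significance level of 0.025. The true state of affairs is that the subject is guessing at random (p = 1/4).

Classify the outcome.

Type I error

Since p = 0.006 < α = 0.025, H₀ is rejected.
H₀ is true (actually the subject is guessing at random (p = 1/4)).
Rejecting a true H₀ is a Type I error.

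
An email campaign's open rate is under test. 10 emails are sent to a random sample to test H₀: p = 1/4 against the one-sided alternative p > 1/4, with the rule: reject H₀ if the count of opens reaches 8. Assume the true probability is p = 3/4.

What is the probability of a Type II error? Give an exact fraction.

124363/262144

Under the alternative p = 3/4, X ~ Binomial(10, 3/4); β is the probability the test does not reject, P(X < 8).
Adding the binomial probabilities P(X=0)+…+P(X=7) at p = 3/4 gives 124363/262144.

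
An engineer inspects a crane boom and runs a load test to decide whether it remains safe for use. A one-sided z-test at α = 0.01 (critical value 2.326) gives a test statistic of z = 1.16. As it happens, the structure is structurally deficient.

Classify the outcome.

Type II error

The conventional null hypothesis is that the structure meets the required load capacity (safe).
Since z = 1.16 ≤ z* = 2.326, H₀ is not rejected.
H₀ is false (actually the structure is structurally deficient).
Failing to reject a false H₀ is a Type II error.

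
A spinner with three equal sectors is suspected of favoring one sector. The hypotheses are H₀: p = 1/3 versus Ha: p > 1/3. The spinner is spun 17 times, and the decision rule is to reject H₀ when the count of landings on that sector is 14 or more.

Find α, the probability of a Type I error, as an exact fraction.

α = P(reject H₀ | H₀ true) = P(S ≥ 14 | p = 1/3), with S ~ Binomial(17, 1/3).
P(S ≥ 14) = Σ_{j=14}^{17} C(17,j)·(1/3)^j·(2/3)^{17-j} = 6019/129140163.

6019/129140163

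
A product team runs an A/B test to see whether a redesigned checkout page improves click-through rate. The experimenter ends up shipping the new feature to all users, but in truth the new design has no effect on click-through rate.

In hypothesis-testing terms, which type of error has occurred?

The null hypothesis here is that the new design has no effect on click-through rate.
'Shipping the new feature to all users' corresponds to rejecting H₀.
H₀ was rejected but H₀ is true — a Type I error (false positive).

Type I error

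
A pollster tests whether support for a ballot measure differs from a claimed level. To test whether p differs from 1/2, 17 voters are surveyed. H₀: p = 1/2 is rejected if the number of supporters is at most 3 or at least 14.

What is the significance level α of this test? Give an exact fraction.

417/32768

Under H₀, S ~ Binomial(17, 1/2); α is the probability of landing in either tail, P(S ≤ 3) + P(S ≥ 14).
By symmetry, α = 2·P(S ≤ 3) = 2·(1 + 17 + 136 + 680)/131072 = 1668/131072 = 417/32768.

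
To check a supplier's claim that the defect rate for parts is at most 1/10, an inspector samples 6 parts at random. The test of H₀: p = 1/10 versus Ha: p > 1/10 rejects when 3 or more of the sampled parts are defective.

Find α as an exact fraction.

Under H₀, S ~ Binomial(6, 1/10); the Type I error rate is P(S ≥ 3).
α = 1 − P(S ≤ 2) = 1 − 19683/20000 = 317/20000.

317/20000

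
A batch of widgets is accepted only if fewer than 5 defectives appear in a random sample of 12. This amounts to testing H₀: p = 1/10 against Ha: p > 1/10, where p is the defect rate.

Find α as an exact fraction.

432934327/100000000000

Under H₀, Y ~ Binomial(12, 1/10); the Type I error rate is P(Y ≥ 5).
Computing the lower-tail complement: 1 − 99567065673/100000000000 = 432934327/100000000000.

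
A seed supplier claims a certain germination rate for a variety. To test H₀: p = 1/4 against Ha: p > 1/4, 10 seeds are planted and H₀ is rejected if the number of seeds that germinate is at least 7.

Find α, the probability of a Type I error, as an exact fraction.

Under H₀, K ~ Binomial(10, 1/4), and α = P(K ≥ 7).
Summing C(10,j)(1/4)^j(3/4)^{10−j} for j = 7,…,10 gives 919/262144.

919/262144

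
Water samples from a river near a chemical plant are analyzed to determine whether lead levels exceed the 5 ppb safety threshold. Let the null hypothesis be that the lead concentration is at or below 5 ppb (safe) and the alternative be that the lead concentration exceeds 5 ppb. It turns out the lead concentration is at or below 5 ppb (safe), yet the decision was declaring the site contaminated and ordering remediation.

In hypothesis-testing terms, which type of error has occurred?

'Declaring the site contaminated and ordering remediation' corresponds to rejecting H₀.
H₀ was rejected but H₀ is true — a Type I error (false positive).

Type I error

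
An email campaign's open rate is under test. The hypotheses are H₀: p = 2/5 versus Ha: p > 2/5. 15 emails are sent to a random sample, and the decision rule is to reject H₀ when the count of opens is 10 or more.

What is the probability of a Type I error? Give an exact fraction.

Under H₀, X ~ Binomial(15, 2/5), and α = P(X ≥ 10).
Summing C(15,j)(2/5)^j(3/5)^{15−j} for j = 10,…,15 gives 1032510464/30517578125.

1032510464/30517578125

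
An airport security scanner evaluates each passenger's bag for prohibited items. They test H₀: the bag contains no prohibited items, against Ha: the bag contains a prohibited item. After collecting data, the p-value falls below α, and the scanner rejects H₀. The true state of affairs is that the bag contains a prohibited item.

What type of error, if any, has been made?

Neither — the decision is correct.

The test rejected a false H₀ — the decision matches the true state.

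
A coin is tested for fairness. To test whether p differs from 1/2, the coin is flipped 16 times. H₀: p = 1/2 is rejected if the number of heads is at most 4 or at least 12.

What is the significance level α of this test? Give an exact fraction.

2517/32768

α = P(K ≤ 4 or K ≥ 12 | p = 1/2), K ~ Binomial(16, 1/2).
By symmetry, α = 2·P(K ≤ 4) = 2·(1 + 16 + 120 + 560 + 1820)/65536 = 5034/65536 = 2517/32768.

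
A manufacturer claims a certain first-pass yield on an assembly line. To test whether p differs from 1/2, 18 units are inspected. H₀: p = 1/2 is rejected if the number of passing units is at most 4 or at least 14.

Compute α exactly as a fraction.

253/8192

The significance level is the null-hypothesis probability of the rejection region {≤4} ∪ {≥14}.
The two tails are symmetric, so α = 2·(1 + 18 + 153 + 816 + 3060)/2^18 = 8096/262144 = 253/8192.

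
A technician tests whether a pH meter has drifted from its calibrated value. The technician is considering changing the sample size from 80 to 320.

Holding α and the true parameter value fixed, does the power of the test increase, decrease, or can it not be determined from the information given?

Increasing n separates the H₀ and Ha sampling distributions, so under Ha fewer outcomes land in the acceptance region.
Since power = 1 − β and β decreases, power increases.

It increases.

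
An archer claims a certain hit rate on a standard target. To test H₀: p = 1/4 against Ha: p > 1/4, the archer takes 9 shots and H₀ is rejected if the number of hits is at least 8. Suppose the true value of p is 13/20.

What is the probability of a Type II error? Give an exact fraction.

112501116301/128000000000

A Type II error is failing to reject when Ha holds: with p = 13/20, β = P(X ≤ 7).
Summing C(9,j)·(13/20)^j·(7/20)^{9-j} for j = 0..7 gives 112501116301/128000000000.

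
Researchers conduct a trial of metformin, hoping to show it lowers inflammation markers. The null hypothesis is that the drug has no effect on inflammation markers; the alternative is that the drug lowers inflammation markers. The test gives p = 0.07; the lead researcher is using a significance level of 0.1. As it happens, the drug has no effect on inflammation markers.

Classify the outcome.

Type I error

Since p = 0.07 < α = 0.1, H₀ is rejected.
H₀ is true (actually the drug has no effect on inflammation markers).
Rejecting a true H₀ is a Type I error.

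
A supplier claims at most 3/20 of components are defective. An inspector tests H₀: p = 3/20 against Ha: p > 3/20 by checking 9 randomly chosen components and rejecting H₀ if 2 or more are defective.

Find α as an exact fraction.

The significance level is the probability, assuming p = 3/20, of seeing 2 or more defectives in 9 draws.
Via the complement, α = 1 − Σ_{j=0}^{1} C(9,j)(3/20)^j(17/20)^{9-j} = 51266668149/128000000000.

51266668149/128000000000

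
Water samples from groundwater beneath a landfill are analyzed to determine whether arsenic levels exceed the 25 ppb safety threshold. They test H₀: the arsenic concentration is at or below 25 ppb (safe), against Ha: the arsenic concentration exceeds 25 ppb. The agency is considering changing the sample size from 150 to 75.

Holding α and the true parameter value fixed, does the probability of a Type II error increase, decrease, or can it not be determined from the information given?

A smaller sample increases the standard error, so the sampling distributions under H₀ and Ha overlap more.

It increases.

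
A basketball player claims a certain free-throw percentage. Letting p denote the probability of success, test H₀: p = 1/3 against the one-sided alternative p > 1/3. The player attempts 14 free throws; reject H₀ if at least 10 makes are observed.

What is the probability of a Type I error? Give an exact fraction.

19321/4782969

α = P(reject H₀ | H₀ true) = P(X ≥ 10 | p = 1/3), with X ~ Binomial(14, 1/3).
P(X ≥ 10) = Σ_{j=10}^{14} C(14,j)·(1/3)^j·(2/3)^{14-j} = 19321/4782969.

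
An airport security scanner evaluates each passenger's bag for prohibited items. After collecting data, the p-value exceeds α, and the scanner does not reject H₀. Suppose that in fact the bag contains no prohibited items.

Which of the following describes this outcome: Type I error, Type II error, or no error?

The conventional null hypothesis here is that the bag contains no prohibited items.
The test retained a true H₀ — the decision matches the true state.

Neither — the decision is correct.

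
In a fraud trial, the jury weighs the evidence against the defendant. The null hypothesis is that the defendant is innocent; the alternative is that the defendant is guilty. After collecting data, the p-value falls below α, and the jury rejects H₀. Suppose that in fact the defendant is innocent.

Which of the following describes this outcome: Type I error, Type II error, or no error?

H₀ was rejected, but H₀ is actually true.
Rejecting a true null hypothesis is a Type I error (false positive).

Type I error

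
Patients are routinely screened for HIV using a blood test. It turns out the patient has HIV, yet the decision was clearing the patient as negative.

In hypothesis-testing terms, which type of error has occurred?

Type II error

The null hypothesis here is that the patient does not have HIV.
'Clearing the patient as negative' corresponds to failing to reject H₀.
H₀ was not rejected but H₀ is false — a Type II error (false negative).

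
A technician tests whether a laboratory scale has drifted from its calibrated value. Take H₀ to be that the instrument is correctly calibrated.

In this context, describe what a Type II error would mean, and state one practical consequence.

A Type II error is failing to reject H₀ when H₀ is false.
Here that means leaving the instrument in service when actually the instrument has drifted out of calibration.

A Type II error would mean concluding that the instrument is correctly calibrated (or at least failing to establish that the instrument has drifted out of calibration) when in fact the instrument has drifted out of calibration. Consequence: an out-of-calibration instrument continues producing bad measurements.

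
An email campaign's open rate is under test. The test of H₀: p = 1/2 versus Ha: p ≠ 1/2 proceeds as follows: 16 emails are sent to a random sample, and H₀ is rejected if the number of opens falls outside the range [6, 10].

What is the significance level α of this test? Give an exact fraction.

6885/32768

Under H₀, S ~ Binomial(16, 1/2); α is the probability of landing in either tail, P(S ≤ 5) + P(S ≥ 11).
The two tails are symmetric, so α = 2·(1 + 16 + 120 + 560 + 1820 + 4368)/2^16 = 13770/65536 = 6885/32768.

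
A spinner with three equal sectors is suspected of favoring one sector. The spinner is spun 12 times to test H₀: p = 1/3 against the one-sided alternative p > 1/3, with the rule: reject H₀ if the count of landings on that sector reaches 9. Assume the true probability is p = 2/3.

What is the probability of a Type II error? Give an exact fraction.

107515/177147

β = P(fail to reject H₀ | Ha true) = P(K ≤ 8 | p = 2/3), K ~ Binomial(12, 2/3).
Adding the binomial probabilities P(K=0)+…+P(K=8) at p = 2/3 gives 107515/177147.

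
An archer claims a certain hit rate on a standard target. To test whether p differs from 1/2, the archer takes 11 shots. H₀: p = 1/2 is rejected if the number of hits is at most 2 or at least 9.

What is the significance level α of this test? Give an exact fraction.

The significance level is the null-hypothesis probability of the rejection region {≤2} ∪ {≥9}.
Each tail has probability (1 + 11 + 55)/2048; doubling gives α = 134/2048 = 67/1024.

67/1024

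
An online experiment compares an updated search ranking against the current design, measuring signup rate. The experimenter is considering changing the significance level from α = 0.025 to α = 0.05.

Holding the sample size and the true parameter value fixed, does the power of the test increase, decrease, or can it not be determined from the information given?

Relaxing α lowers the evidence threshold; under Ha, outcomes that previously fell short now trigger rejection.
Since power = 1 − β and β decreases, power increases.

It increases.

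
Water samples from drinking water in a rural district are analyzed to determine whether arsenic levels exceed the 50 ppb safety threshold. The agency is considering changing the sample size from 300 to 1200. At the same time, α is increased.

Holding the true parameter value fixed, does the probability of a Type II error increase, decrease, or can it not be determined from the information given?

It decreases.

Increasing n separates the H₀ and Ha sampling distributions, so under Ha fewer outcomes land in the acceptance region. Relaxing α lowers the evidence threshold; under Ha, outcomes that previously fell short now trigger rejection. Both changes push β in the same direction.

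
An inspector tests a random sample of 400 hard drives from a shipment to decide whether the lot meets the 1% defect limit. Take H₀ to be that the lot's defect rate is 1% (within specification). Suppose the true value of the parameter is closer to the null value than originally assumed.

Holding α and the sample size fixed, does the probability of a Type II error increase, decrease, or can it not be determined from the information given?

It increases.

When the true parameter is near the null value, the test has a harder time distinguishing Ha from H₀.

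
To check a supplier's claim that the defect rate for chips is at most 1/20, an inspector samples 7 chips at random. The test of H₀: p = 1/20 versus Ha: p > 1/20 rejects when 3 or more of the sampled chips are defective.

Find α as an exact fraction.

Under H₀, S ~ Binomial(7, 1/20); the Type I error rate is P(S ≥ 3).
Computing the lower-tail complement: 1 − 255038197/256000000 = 961803/256000000.

961803/256000000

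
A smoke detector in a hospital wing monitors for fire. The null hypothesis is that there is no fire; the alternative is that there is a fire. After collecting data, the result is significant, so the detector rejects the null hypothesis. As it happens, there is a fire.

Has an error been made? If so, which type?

The test rejected a false H₀ — the decision matches the true state.

No error — this is a correct decision.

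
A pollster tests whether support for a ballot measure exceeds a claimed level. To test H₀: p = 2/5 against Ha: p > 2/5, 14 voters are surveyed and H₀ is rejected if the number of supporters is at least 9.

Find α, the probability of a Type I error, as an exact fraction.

355950592/6103515625

Under H₀, Y ~ Binomial(14, 2/5), and α = P(Y ≥ 9).
P(Y ≥ 9) = Σ_{j=9}^{14} C(14,j)·(2/5)^j·(3/5)^{14-j} = 355950592/6103515625.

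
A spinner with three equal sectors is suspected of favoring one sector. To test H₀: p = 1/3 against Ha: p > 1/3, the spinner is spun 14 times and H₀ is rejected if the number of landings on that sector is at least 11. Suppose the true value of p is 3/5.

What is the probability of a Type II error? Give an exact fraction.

A Type II error is failing to reject when Ha holds: with p = 3/5, β = P(Y ≤ 10).
Equivalently, β = 1 − P(Y ≥ 11) = 5344795024/6103515625.

5344795024/6103515625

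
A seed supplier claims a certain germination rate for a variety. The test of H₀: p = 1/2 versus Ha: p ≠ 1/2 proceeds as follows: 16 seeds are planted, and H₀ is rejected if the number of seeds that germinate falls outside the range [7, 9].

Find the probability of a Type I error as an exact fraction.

Under H₀, S ~ Binomial(16, 1/2); α is the probability of landing in either tail, P(S ≤ 6) + P(S ≥ 10).
By symmetry, α = 2·P(S ≤ 6) = 2·(1 + 16 + 120 + 560 + 1820 + 4368 + 8008)/65536 = 29786/65536 = 14893/32768.

14893/32768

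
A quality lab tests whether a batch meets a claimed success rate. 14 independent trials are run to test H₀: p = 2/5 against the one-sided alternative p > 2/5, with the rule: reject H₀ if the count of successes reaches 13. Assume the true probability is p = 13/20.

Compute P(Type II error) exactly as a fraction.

A Type II error is failing to reject when Ha holds: with p = 13/20, β = P(K ≤ 12).
Summing C(14,j)·(13/20)^j·(7/20)^{14-j} for j = 0..12 gives 1604780863168259917/1638400000000000000.

1604780863168259917/1638400000000000000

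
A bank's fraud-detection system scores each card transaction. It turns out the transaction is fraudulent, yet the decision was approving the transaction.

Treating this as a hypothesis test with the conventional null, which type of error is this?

The null hypothesis here is that the transaction is legitimate.
'Approving the transaction' corresponds to failing to reject H₀.
H₀ was not rejected but H₀ is false — a Type II error (false negative).

Type II error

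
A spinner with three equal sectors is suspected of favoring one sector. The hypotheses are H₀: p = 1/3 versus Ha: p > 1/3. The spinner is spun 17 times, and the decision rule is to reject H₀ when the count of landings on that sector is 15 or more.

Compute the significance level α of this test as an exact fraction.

193/43046721

α = P(reject H₀ | H₀ true) = P(K ≥ 15 | p = 1/3), with K ~ Binomial(17, 1/3).
P(K ≥ 15) = Σ_{j=15}^{17} C(17,j)·(1/3)^j·(2/3)^{17-j} = 193/43046721.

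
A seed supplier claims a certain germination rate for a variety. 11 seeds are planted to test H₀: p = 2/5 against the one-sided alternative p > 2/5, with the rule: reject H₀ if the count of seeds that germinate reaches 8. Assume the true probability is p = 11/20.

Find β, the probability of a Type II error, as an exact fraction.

Under the alternative p = 11/20, Y ~ Binomial(11, 11/20); β is the probability the test does not reject, P(Y < 8).
Summing C(11,j)·(11/20)^j·(9/20)^{11-j} for j = 0..7 gives 828290341647/1024000000000.

828290341647/1024000000000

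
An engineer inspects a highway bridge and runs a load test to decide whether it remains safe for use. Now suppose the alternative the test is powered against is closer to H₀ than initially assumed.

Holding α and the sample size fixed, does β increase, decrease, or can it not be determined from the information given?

It increases.

When the true parameter is near the null value, the test has a harder time distinguishing Ha from H₀.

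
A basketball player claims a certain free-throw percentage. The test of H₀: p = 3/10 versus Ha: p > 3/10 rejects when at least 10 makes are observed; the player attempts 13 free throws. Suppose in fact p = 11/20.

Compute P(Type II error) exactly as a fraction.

1857697115702463/2048000000000000

Under the alternative p = 11/20, K ~ Binomial(13, 11/20); β is the probability the test does not reject, P(K < 10).
Equivalently, β = 1 − P(K ≥ 10) = 1857697115702463/2048000000000000.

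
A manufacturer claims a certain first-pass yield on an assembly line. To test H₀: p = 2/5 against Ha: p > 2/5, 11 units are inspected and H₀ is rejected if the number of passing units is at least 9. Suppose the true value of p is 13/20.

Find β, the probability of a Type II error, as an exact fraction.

A Type II error is failing to reject when Ha holds: with p = 13/20, β = P(S ≤ 8).
Adding the binomial probabilities P(S=0)+…+P(S=8) at p = 13/20 gives 32762721984671/40960000000000.

32762721984671/40960000000000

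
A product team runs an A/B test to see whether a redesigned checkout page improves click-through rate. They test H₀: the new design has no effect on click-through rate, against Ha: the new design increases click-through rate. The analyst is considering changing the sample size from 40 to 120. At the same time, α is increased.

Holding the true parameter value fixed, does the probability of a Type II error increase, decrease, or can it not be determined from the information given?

It decreases.

A larger sample reduces the standard error, pulling the sampling distribution under Ha further from the non-rejection region. Relaxing α lowers the evidence threshold; under Ha, outcomes that previously fell short now trigger rejection. Both changes push β in the same direction.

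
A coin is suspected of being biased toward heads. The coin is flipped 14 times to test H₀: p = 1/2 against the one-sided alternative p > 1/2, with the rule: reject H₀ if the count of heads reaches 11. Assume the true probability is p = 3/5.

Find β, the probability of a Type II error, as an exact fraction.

5344795024/6103515625

A Type II error is failing to reject when Ha holds: with p = 3/5, β = P(X ≤ 10).
Equivalently, β = 1 − P(X ≥ 11) = 5344795024/6103515625.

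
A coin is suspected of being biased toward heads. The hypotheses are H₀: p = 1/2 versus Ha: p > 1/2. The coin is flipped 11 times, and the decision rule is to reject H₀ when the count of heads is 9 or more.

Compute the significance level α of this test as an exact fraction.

Under H₀, K ~ Binomial(11, 1/2), and α = P(K ≥ 9).
P(K ≥ 9) = [C(11,9) + C(11,10) + C(11,11)] / 2^11 = (55 + 11 + 1) / 2048 = 67/2048.

67/2048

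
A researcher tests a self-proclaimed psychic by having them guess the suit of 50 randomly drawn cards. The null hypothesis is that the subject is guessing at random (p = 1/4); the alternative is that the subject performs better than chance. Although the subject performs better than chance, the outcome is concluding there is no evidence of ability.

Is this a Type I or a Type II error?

'Concluding there is no evidence of ability' corresponds to failing to reject H₀.
H₀ was not rejected but H₀ is false — a Type II error (false negative).

Type II error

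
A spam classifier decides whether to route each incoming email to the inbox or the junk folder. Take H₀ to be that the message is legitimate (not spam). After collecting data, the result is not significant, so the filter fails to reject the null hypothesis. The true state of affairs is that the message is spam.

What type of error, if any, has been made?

H₀ was not rejected, but H₀ is actually false.
Failing to reject a false null hypothesis is a Type II error (false negative).

Type II error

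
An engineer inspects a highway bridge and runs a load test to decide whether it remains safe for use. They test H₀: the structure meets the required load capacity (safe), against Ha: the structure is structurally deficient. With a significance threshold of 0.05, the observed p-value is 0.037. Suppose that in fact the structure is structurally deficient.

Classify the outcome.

Neither — the decision is correct.

Since p = 0.037 < α = 0.05, H₀ is rejected.
H₀ is false (actually the structure is structurally deficient).
The decision matches the true state — no error.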